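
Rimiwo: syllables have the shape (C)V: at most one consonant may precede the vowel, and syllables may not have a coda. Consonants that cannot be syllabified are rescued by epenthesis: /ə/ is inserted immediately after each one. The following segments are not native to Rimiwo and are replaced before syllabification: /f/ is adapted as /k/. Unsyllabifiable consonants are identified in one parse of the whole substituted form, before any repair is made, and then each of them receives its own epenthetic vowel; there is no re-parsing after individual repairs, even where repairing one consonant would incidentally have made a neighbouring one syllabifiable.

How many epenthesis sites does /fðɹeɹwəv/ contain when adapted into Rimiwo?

After substitution the input is /kðɹeɹwəv/.
The unsyllabifiable consonants are /k/, /ð/, /ɹ/, /v/; each receives one epenthetic vowel.

4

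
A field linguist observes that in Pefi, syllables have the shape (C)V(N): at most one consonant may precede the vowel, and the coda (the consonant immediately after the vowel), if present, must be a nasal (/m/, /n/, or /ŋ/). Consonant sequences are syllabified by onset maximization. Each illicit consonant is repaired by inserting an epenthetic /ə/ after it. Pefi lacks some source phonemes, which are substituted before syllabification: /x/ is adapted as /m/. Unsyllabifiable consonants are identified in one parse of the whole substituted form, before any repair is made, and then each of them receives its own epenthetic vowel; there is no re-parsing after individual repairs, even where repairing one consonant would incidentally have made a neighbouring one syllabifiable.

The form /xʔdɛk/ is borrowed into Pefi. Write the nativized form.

məʔədɛkə

Substitution: /x/ → /m/, giving /mʔdɛk/.
Syllabifying with onset maximization leaves /m/, /ʔ/, /k/ stranded (only a nasal (/m/, /n/, or /ŋ/) is licensed in coda position; onsets are limited to one consonant).
Inserting the epenthetic vowel yields /m/ → /mə/, /ʔ/ → /ʔə/, /k/ → /kə/.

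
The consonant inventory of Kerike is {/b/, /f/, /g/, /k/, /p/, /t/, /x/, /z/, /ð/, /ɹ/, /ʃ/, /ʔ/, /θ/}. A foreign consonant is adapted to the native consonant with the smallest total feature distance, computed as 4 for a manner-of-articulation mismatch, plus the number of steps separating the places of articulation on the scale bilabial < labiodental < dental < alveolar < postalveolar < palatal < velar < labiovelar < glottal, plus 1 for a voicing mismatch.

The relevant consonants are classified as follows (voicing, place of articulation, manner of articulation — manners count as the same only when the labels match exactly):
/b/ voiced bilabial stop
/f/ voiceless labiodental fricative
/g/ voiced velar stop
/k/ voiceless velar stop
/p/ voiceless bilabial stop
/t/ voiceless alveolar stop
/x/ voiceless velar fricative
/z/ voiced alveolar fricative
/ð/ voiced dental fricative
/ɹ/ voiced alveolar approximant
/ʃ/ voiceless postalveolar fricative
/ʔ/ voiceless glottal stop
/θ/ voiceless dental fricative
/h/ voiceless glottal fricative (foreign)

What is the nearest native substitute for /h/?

x

/x/ is closest: same manner (fricative), place distance 2 (glottal→velar), same voicing; total 2. Next closest is /ʃ/ at distance 4.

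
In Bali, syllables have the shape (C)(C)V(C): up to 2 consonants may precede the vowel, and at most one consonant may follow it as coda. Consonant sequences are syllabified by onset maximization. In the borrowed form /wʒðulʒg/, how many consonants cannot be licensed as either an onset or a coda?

Under (C)(C)V(C), the unsyllabifiable consonants are /w/, /ʒ/, /g/ (at most one coda consonant is licensed; onsets may contain at most 2 consonants).

3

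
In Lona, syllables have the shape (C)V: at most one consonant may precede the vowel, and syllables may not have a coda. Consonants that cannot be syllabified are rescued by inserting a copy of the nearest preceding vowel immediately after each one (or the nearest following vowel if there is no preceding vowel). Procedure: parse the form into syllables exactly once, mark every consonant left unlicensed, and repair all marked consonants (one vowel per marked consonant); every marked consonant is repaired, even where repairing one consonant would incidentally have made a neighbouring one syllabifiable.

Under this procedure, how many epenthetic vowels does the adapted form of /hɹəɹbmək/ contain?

The unsyllabifiable consonants are /h/, /ɹ/, /b/, /k/; each receives one epenthetic vowel.

4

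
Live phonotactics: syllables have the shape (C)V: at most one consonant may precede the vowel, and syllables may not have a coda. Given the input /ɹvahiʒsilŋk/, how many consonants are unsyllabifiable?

The consonants /ɹ/, /ʒ/, /l/, /ŋ/, /k/ cannot be parsed into a legal (C)V syllable (no codas are permitted; onsets are limited to one consonant).

5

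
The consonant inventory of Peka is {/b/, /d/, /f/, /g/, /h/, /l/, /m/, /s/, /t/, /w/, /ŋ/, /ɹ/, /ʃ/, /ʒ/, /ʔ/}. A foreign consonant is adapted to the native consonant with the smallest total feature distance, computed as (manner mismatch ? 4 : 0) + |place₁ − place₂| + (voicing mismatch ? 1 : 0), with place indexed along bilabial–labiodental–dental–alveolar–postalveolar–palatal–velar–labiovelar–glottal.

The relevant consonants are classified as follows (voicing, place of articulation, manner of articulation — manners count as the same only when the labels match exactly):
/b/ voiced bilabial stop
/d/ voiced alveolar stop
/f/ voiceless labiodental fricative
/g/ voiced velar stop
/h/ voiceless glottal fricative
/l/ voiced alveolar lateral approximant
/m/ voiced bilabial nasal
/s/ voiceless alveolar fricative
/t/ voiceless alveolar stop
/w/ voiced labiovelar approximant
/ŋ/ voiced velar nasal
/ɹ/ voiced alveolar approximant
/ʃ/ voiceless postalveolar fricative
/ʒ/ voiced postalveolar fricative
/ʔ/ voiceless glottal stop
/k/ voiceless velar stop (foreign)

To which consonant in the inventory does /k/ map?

g

/g/ is closest: same manner (stop), place distance 0 (velar→velar), voicing differs (+1); total 1. Next closest is /ʔ/ at distance 2.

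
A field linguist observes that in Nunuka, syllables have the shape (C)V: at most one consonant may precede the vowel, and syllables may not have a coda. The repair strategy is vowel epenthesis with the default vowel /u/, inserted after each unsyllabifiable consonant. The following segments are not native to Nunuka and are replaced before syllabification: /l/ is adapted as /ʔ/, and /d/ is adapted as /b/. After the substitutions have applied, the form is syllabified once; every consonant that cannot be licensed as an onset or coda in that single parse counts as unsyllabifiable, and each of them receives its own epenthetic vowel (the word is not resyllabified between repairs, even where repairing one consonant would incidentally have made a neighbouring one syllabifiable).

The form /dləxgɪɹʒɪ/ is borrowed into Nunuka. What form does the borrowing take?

buʔəxugɪɹuʒɪ

Substitution: /d/ → /b/, /l/ → /ʔ/, giving /bʔəxgɪɹʒɪ/.
Syllabifying with onset maximization leaves /b/, /x/, /ɹ/ stranded (no codas are permitted; onsets are limited to one consonant).
Each unlicensed consonant becomes the onset of a new syllable: /b/ → /bu/, /x/ → /xu/, /ɹ/ → /ɹu/.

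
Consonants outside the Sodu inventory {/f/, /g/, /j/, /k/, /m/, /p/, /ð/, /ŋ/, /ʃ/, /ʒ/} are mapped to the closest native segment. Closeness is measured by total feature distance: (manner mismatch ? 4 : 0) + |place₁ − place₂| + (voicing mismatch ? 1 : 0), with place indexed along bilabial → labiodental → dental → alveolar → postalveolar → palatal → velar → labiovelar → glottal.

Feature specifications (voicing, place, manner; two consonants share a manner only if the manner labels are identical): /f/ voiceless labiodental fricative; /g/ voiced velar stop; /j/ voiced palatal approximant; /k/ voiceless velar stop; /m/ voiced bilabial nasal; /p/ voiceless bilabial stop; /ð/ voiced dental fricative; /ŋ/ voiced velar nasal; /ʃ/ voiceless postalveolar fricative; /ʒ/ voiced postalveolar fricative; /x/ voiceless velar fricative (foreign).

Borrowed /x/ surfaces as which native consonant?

/ʃ/ is closest: same manner (fricative), place distance 2 (velar→postalveolar), same voicing; total 2. Next closest is /ʒ/ at distance 3.

ʃ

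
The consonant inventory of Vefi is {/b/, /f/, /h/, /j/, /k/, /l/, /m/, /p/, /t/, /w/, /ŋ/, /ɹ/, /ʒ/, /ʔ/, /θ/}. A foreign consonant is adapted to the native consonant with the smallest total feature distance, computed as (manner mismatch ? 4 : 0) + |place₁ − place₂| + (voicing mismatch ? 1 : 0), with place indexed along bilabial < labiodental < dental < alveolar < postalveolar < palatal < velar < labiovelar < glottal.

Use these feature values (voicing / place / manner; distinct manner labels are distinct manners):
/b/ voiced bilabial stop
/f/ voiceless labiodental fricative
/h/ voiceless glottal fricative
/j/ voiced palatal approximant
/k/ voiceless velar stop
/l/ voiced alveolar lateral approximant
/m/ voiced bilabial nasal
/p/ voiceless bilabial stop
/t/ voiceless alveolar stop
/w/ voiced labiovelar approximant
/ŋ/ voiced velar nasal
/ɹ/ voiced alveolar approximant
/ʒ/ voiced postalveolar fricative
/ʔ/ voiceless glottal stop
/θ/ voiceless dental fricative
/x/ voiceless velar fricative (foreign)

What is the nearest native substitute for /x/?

h

/h/ is closest: same manner (fricative), place distance 2 (velar→glottal), same voicing; total 2. Next closest is /ʒ/ at distance 3.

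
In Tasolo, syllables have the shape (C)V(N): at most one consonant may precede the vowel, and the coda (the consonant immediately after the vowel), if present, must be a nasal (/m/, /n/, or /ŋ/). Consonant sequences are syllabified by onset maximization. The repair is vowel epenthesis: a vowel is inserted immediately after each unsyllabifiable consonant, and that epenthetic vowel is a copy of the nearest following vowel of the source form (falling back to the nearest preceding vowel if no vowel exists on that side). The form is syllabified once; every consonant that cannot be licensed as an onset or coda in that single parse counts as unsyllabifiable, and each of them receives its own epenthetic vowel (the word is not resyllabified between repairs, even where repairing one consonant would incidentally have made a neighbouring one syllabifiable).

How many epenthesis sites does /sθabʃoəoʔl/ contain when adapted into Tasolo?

4

The unsyllabifiable consonants are /s/, /b/, /ʔ/, /l/; each receives one epenthetic vowel.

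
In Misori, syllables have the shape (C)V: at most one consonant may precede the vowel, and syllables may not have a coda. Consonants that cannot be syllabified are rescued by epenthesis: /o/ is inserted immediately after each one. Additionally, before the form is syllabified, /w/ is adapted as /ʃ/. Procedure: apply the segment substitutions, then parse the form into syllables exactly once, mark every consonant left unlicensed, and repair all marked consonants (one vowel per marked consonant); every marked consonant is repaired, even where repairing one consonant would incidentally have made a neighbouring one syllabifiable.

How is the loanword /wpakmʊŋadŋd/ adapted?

Substitution: /w/ → /ʃ/, giving /ʃpakmʊŋadŋd/.
Syllabifying with onset maximization leaves /ʃ/, /k/, /d/, /ŋ/, /d/ stranded (no codas are permitted; onsets are limited to one consonant).
Inserting the epenthetic vowel yields /ʃ/ → /ʃo/, /k/ → /ko/, /d/ → /do/, /ŋ/ → /ŋo/, /d/ → /do/.

ʃopakomʊŋadoŋodo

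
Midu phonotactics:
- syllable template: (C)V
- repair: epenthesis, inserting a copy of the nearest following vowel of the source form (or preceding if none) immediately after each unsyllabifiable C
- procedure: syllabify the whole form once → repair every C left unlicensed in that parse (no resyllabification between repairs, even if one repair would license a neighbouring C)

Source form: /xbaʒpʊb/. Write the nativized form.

xabaʒʊpʊbʊ

Under (C)V, the unsyllabifiable consonants are /x/, /ʒ/, /b/ (no codas are permitted; onsets are limited to one consonant).
Inserting the epenthetic vowel yields /x/ → /xa/, /ʒ/ → /ʒʊ/, /b/ → /bʊ/.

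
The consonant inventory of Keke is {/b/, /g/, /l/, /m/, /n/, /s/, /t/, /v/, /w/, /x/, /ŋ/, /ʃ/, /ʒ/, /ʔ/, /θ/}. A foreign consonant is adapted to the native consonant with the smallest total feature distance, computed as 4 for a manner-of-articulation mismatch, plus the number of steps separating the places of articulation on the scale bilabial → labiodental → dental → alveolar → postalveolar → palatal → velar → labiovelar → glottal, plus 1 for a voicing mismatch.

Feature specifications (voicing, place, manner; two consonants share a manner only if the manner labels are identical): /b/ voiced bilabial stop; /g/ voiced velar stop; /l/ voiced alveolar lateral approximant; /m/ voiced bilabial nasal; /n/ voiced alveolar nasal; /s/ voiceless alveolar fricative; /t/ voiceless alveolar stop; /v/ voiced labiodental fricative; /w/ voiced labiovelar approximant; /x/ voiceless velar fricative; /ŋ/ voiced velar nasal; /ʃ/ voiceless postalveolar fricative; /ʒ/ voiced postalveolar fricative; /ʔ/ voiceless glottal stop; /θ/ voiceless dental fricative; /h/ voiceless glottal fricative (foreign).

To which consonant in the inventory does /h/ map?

/x/ is closest: same manner (fricative), place distance 2 (glottal→velar), same voicing; total 2. Next closest is /ʃ/ at distance 4.

x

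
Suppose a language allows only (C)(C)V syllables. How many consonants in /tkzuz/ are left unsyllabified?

2

The consonants /t/, /z/ cannot be parsed into a legal (C)(C)V syllable (no codas are permitted; onsets may contain at most 2 consonants).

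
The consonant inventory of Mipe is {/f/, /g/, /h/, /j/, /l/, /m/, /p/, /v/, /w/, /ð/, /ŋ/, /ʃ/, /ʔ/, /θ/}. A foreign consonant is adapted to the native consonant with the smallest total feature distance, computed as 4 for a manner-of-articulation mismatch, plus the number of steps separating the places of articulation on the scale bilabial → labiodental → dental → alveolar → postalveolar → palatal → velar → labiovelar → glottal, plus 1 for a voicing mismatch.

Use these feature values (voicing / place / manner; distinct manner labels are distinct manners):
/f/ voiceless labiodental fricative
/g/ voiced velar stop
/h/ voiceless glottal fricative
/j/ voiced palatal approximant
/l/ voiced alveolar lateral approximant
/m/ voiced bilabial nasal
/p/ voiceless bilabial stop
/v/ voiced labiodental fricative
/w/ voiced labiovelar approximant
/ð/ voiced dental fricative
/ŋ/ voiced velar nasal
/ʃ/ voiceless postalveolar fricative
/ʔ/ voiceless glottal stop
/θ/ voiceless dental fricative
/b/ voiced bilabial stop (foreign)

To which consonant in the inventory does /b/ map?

/p/ is closest: same manner (stop), place distance 0 (bilabial→bilabial), voicing differs (+1); total 1. Next closest is /m/ at distance 4.

p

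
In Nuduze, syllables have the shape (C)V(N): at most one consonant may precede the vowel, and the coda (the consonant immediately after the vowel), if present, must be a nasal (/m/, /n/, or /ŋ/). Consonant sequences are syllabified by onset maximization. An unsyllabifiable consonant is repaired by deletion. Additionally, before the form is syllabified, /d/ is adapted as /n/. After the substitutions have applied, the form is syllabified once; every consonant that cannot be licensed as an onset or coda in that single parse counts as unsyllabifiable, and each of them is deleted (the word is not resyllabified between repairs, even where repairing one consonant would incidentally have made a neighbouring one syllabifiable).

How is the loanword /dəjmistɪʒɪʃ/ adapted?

nəmitɪʒɪ

Substitution: /d/ → /n/, giving /nəjmistɪʒɪʃ/.
Syllabifying with onset maximization leaves /j/, /s/, /ʃ/ stranded (only a nasal (/m/, /n/, or /ŋ/) is licensed in coda position; onsets are limited to one consonant).
Deleting the stranded consonants removes /j/, /s/, /ʃ/.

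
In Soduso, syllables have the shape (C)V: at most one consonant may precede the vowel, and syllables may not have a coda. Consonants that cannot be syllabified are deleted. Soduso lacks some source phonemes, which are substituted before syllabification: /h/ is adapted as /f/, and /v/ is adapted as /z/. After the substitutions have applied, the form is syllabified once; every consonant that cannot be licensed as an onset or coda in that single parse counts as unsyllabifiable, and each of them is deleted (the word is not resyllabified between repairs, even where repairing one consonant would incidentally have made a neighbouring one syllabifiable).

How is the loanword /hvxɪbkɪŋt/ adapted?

xɪkɪ

Substitution: /h/ → /f/, /v/ → /z/, giving /fzxɪbkɪŋt/.
Under (C)V, the unsyllabifiable consonants are /f/, /z/, /b/, /ŋ/, /t/ (no codas are permitted; onsets are limited to one consonant).
Each unlicensed consonant is deleted: /f/, /z/, /b/, /ŋ/, /t/.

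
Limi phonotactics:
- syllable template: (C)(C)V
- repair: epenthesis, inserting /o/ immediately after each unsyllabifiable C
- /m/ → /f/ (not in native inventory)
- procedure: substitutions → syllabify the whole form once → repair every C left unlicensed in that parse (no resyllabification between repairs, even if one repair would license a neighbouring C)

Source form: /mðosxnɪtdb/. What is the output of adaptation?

Substitution: /m/ → /f/, giving /fðosxnɪtdb/.
Syllabifying with onset maximization leaves /s/, /t/, /d/, /b/ stranded (no codas are permitted; onsets may contain at most 2 consonants).
Each unlicensed consonant becomes the onset of a new syllable: /s/ → /so/, /t/ → /to/, /d/ → /do/, /b/ → /bo/.

fðosoxnɪtodobo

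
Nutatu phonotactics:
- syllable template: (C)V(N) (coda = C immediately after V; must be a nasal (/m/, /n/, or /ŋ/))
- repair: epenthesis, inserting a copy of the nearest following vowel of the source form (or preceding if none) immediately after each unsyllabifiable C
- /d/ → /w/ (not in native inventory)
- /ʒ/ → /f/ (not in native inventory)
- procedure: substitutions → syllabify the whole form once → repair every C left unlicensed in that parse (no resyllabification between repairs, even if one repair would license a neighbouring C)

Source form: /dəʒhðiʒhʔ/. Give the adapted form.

wəfihiðifihiʔi

Substitution: /d/ → /w/, /ʒ/ → /f/, giving /wəfhðifhʔ/.
Under (C)V(N), the unsyllabifiable consonants are /f/, /h/, /f/, /h/, /ʔ/ (only a nasal (/m/, /n/, or /ŋ/) is licensed in coda position; onsets are limited to one consonant).
Inserting the epenthetic vowel yields /f/ → /fi/, /h/ → /hi/, /f/ → /fi/, /h/ → /hi/, /ʔ/ → /ʔi/.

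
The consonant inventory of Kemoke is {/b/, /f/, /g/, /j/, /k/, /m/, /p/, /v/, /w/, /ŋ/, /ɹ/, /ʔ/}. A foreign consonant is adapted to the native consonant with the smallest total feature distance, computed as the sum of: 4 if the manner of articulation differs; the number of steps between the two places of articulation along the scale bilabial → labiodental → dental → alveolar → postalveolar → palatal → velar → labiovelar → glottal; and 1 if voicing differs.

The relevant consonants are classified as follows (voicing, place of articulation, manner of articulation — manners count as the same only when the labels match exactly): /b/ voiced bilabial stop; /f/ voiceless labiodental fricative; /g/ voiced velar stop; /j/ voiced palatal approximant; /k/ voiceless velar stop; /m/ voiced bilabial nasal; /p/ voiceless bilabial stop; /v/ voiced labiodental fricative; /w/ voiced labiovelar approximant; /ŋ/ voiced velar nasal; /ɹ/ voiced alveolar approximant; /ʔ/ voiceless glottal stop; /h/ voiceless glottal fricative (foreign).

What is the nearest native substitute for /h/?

ʔ

/ʔ/ is closest: manner differs (fricative→stop, +4), place distance 0 (glottal→glottal), same voicing; total 4. Next closest is /k/ at distance 6.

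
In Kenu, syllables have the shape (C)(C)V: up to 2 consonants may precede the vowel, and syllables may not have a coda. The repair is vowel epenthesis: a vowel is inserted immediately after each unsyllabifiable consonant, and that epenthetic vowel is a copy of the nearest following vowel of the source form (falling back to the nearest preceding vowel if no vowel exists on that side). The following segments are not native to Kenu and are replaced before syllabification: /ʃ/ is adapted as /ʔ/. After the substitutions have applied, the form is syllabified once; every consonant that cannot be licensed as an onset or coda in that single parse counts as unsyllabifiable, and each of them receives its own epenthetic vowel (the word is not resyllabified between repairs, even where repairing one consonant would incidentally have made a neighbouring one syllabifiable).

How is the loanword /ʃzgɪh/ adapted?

Substitution: /ʃ/ → /ʔ/, giving /ʔzgɪh/.
Under (C)(C)V, the unsyllabifiable consonants are /ʔ/, /h/ (no codas are permitted; onsets may contain at most 2 consonants).
Each unlicensed consonant becomes the onset of a new syllable: /ʔ/ → /ʔɪ/, /h/ → /hɪ/.

ʔɪzgɪhɪ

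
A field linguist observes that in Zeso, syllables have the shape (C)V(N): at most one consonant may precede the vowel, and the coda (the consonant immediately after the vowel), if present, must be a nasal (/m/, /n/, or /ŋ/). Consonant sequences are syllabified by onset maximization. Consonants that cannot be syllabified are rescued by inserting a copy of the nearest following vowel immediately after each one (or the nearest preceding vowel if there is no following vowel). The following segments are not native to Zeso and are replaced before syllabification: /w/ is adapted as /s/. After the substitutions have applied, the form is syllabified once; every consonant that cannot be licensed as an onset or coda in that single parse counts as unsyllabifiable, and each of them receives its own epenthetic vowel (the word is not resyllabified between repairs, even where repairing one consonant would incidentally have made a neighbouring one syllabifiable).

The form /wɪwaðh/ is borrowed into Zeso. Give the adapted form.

sɪsaðaha

Substitution: /w/ → /s/, giving /sɪsaðh/.
Syllabifying with onset maximization leaves /ð/, /h/ stranded (only a nasal (/m/, /n/, or /ŋ/) is licensed in coda position; onsets are limited to one consonant).
Each unlicensed consonant becomes the onset of a new syllable: /ð/ → /ða/, /h/ → /ha/.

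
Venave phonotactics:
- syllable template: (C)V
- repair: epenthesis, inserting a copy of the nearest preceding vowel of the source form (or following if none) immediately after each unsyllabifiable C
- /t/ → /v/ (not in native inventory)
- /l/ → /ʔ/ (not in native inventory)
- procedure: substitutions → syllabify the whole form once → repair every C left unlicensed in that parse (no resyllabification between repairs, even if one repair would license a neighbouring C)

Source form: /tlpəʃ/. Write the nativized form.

Substitution: /t/ → /v/, /l/ → /ʔ/, giving /vʔpəʃ/.
Syllabifying with onset maximization leaves /v/, /ʔ/, /ʃ/ stranded (no codas are permitted; onsets are limited to one consonant).
Each unlicensed consonant becomes the onset of a new syllable: /v/ → /və/, /ʔ/ → /ʔə/, /ʃ/ → /ʃə/.

vəʔəpəʃə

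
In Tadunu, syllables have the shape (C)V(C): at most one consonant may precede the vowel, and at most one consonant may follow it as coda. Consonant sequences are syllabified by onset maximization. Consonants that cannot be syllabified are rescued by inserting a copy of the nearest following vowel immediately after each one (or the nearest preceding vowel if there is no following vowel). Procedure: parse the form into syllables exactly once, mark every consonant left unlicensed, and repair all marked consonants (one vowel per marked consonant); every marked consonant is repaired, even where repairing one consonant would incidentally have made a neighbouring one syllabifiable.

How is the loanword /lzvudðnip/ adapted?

The consonants /l/, /z/, /ð/ cannot be parsed into a legal (C)V(C) syllable (at most one coda consonant is licensed; onsets are limited to one consonant).
Inserting the epenthetic vowel yields /l/ → /lu/, /z/ → /zu/, /ð/ → /ði/.

luzuvudðinip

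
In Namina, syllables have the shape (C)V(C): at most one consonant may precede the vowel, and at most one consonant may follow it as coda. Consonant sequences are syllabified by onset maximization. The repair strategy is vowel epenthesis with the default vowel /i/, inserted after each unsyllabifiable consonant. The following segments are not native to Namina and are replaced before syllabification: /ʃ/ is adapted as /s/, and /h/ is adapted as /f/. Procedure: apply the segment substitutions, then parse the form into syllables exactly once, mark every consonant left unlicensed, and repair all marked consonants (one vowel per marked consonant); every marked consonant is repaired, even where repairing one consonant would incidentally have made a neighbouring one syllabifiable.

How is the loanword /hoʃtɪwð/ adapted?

Substitution: /h/ → /f/, /ʃ/ → /s/, giving /fostɪwð/.
Under (C)V(C), the unsyllabifiable consonants are /ð/ (at most one coda consonant is licensed; onsets are limited to one consonant).
Epenthesis after each stranded consonant: /ð/ → /ði/.

fostɪwði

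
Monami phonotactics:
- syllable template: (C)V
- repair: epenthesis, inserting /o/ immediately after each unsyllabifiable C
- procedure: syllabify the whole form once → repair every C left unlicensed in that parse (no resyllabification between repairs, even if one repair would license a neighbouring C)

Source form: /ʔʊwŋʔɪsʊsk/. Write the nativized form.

Syllabifying with onset maximization leaves /w/, /ŋ/, /s/, /k/ stranded (no codas are permitted; onsets are limited to one consonant).
Epenthesis after each stranded consonant: /w/ → /wo/, /ŋ/ → /ŋo/, /s/ → /so/, /k/ → /ko/.

ʔʊwoŋoʔɪsʊsoko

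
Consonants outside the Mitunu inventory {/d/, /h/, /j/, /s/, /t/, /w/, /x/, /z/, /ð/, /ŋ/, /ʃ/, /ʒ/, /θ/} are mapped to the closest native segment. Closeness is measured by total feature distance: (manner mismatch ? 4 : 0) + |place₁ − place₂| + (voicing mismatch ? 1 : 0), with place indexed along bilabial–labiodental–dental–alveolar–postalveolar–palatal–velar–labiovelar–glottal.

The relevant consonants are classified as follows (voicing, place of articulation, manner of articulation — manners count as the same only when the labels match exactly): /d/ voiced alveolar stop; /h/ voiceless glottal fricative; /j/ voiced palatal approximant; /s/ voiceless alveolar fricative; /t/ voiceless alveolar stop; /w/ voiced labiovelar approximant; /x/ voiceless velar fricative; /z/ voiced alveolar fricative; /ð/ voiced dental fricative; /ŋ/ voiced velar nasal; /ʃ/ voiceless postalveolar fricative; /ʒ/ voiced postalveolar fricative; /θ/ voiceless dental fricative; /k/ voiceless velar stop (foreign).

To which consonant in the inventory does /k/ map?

/t/ is closest: same manner (stop), place distance 3 (velar→alveolar), same voicing; total 3. Next closest is /d/ at distance 4.

t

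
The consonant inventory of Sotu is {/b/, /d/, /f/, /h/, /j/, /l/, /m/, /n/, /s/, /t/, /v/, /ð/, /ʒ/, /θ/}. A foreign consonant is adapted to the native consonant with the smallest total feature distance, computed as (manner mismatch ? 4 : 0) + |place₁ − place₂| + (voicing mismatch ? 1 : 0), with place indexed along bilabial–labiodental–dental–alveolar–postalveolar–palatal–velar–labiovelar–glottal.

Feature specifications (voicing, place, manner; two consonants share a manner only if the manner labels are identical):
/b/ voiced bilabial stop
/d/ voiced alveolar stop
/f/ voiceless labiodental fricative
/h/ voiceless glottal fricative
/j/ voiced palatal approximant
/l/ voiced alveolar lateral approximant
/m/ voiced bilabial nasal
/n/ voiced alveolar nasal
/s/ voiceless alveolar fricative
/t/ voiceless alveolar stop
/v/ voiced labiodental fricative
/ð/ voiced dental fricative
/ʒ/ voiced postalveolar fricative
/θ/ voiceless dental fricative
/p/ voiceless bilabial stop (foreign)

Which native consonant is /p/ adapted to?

b

/b/ is closest: same manner (stop), place distance 0 (bilabial→bilabial), voicing differs (+1); total 1. Next closest is /t/ at distance 3.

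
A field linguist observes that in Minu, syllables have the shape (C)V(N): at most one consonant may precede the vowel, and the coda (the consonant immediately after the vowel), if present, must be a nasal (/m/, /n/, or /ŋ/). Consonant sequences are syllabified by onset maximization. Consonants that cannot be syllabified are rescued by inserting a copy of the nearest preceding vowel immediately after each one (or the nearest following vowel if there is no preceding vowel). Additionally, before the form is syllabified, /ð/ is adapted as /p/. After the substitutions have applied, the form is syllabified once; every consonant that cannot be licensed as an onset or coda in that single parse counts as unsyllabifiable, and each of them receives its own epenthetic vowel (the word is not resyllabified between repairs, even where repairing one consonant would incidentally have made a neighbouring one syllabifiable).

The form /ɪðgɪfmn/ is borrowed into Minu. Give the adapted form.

ɪpɪgɪfɪmɪnɪ

Substitution: /ð/ → /p/, giving /ɪpgɪfmn/.
Under (C)V(N), the unsyllabifiable consonants are /p/, /f/, /m/, /n/ (only a nasal (/m/, /n/, or /ŋ/) is licensed in coda position; onsets are limited to one consonant).
Inserting the epenthetic vowel yields /p/ → /pɪ/, /f/ → /fɪ/, /m/ → /mɪ/, /n/ → /nɪ/.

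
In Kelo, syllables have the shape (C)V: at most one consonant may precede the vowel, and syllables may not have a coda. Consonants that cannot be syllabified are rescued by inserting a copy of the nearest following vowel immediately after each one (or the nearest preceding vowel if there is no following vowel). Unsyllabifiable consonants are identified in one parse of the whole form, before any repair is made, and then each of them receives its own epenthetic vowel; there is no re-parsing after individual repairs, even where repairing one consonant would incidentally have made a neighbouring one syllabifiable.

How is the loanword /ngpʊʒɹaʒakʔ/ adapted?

nʊgʊpʊʒaɹaʒakaʔa

Syllabifying with onset maximization leaves /n/, /g/, /ʒ/, /k/, /ʔ/ stranded (no codas are permitted; onsets are limited to one consonant).
Inserting the epenthetic vowel yields /n/ → /nʊ/, /g/ → /gʊ/, /ʒ/ → /ʒa/, /k/ → /ka/, /ʔ/ → /ʔa/.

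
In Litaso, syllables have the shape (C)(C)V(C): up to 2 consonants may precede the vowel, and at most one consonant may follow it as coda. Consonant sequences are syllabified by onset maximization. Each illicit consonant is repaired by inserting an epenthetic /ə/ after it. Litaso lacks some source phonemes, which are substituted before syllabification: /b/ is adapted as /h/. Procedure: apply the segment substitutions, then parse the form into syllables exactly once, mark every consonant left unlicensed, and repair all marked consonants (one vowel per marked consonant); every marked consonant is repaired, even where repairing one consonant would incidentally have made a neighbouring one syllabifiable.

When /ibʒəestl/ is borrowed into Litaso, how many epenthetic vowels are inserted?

After substitution the input is /ihʒəestl/.
The unsyllabifiable consonants are /t/, /l/; each receives one epenthetic vowel.

2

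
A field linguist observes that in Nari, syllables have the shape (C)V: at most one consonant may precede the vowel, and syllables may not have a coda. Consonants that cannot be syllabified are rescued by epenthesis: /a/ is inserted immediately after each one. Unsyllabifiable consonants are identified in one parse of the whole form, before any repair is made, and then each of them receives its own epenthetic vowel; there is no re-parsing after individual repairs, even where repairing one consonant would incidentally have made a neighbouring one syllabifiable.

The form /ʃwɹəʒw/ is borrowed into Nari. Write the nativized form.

Syllabifying with onset maximization leaves /ʃ/, /w/, /ʒ/, /w/ stranded (no codas are permitted; onsets are limited to one consonant).
Each unlicensed consonant becomes the onset of a new syllable: /ʃ/ → /ʃa/, /w/ → /wa/, /ʒ/ → /ʒa/, /w/ → /wa/.

ʃawaɹəʒawa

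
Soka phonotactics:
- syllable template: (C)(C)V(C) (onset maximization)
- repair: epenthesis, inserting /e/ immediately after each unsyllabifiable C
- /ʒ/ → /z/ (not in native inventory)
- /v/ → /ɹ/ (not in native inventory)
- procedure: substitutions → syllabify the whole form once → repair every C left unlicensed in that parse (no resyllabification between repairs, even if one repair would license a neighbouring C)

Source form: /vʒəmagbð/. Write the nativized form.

Substitution: /v/ → /ɹ/, /ʒ/ → /z/, giving /ɹzəmagbð/.
The consonants /b/, /ð/ cannot be parsed into a legal (C)(C)V(C) syllable (at most one coda consonant is licensed; onsets may contain at most 2 consonants).
Epenthesis after each stranded consonant: /b/ → /be/, /ð/ → /ðe/.

ɹzəmagbeðe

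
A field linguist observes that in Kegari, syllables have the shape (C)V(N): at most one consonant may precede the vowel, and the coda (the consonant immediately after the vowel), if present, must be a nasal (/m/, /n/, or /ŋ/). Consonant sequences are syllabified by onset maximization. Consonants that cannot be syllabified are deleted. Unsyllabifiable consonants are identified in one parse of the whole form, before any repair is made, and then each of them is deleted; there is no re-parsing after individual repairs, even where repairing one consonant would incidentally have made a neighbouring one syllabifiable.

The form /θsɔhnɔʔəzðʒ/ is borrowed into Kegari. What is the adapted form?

sɔnɔʔə

The consonants /θ/, /h/, /z/, /ð/, /ʒ/ cannot be parsed into a legal (C)V(N) syllable (only a nasal (/m/, /n/, or /ŋ/) is licensed in coda position; onsets are limited to one consonant).
Each unlicensed consonant is deleted: /θ/, /h/, /z/, /ð/, /ʒ/.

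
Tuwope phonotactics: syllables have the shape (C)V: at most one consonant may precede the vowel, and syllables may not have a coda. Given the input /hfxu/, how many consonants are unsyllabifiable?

2

Under (C)V, the unsyllabifiable consonants are /h/, /f/ (no codas are permitted; onsets are limited to one consonant).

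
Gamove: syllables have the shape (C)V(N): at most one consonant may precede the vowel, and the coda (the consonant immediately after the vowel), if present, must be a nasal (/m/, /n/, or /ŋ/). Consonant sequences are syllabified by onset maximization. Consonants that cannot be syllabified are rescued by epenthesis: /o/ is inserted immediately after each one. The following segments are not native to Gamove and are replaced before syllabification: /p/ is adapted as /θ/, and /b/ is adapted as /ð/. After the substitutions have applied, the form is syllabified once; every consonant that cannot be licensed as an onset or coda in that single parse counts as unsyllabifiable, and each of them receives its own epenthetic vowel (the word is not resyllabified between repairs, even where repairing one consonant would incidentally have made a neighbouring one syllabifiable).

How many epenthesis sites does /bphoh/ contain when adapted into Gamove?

3

After substitution the input is /ðθhoh/.
The unsyllabifiable consonants are /ð/, /θ/, /h/; each receives one epenthetic vowel.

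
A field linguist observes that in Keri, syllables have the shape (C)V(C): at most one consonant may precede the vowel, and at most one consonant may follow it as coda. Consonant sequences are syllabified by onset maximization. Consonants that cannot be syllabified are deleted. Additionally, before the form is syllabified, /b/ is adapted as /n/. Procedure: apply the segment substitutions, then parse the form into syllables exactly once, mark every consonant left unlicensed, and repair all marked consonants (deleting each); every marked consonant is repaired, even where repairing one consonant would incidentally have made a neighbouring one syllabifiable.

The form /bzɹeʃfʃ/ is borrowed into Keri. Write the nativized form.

Substitution: /b/ → /n/, giving /nzɹeʃfʃ/.
The consonants /n/, /z/, /f/, /ʃ/ cannot be parsed into a legal (C)V(C) syllable (at most one coda consonant is licensed; onsets are limited to one consonant).
Each unlicensed consonant is deleted: /n/, /z/, /f/, /ʃ/.

ɹeʃ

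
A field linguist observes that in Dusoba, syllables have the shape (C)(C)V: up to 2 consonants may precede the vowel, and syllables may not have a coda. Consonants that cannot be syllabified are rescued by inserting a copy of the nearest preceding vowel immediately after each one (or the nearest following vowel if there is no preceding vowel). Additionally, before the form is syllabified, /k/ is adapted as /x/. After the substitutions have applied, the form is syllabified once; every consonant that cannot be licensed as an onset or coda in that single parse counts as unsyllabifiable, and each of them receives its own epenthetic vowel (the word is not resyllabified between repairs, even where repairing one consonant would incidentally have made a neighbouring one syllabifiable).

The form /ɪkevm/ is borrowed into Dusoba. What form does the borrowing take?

ɪxeveme

Substitution: /k/ → /x/, giving /ɪxevm/.
Under (C)(C)V, the unsyllabifiable consonants are /v/, /m/ (no codas are permitted; onsets may contain at most 2 consonants).
Epenthesis after each stranded consonant: /v/ → /ve/, /m/ → /me/.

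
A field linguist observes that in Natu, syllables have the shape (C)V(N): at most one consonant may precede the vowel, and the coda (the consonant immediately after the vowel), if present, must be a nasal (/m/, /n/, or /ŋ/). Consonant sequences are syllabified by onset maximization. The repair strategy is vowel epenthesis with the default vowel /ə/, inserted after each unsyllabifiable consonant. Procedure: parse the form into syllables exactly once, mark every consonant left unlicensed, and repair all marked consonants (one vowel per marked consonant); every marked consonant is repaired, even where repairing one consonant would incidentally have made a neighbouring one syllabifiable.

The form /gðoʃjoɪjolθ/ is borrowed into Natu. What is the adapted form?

gəðoʃəjoɪjoləθə

Syllabifying with onset maximization leaves /g/, /ʃ/, /l/, /θ/ stranded (only a nasal (/m/, /n/, or /ŋ/) is licensed in coda position; onsets are limited to one consonant).
Inserting the epenthetic vowel yields /g/ → /gə/, /ʃ/ → /ʃə/, /l/ → /lə/, /θ/ → /θə/.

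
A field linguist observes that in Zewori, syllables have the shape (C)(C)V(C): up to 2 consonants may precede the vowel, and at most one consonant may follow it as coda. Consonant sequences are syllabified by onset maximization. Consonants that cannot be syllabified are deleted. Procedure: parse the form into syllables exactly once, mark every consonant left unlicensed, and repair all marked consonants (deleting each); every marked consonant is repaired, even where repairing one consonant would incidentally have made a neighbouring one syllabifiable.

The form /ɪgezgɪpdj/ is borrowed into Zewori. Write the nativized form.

The consonants /d/, /j/ cannot be parsed into a legal (C)(C)V(C) syllable (at most one coda consonant is licensed; onsets may contain at most 2 consonants).
Deleting the stranded consonants removes /d/, /j/.

ɪgezgɪp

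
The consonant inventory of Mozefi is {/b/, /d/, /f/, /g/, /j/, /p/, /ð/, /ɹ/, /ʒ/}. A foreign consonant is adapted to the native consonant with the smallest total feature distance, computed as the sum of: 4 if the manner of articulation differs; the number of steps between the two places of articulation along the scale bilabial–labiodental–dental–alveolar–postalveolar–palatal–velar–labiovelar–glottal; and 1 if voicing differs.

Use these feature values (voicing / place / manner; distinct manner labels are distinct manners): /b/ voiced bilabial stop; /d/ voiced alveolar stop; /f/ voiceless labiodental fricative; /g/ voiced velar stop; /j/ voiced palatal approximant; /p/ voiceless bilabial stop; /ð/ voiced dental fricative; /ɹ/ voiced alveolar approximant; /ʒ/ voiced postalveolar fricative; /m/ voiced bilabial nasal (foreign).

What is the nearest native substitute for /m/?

b

/b/ is closest: manner differs (nasal→stop, +4), place distance 0 (bilabial→bilabial), same voicing; total 4. Next closest is /p/ at distance 5.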